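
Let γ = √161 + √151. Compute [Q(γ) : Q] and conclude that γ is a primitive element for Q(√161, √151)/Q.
[Q(γ) : Q] = 4 (equivalently, Q(γ) = Q(√161, √151))

Obviously Q(γ) ⊆ Q(√161, √151), and [Q(√161, √151):Q] = 4 (since 161, 151 are distinct squarefree integers > 1 with 24311 not a perfect square). To show equality we compute the minimal polynomial of γ. From γ = √161 + √151: γ^2 = 161 + 2√(24311) + 151 = 312 + 2√(24311), so γ^2 - 312 = 2√(24311); squaring, (γ^2 - 312)^2 = 4·24311, i.e. γ^4 - 624γ^2 + 97344 - 97244 = 0, i.e. γ^4 - 624γ^2 + 100 = 0. So γ is a root of x^4 - 624x^2 + 100. This polynomial is irreducible over Q: it has no rational root (each ±√161 ± √151 is irrational), and any factorization into two quadratics over Q would force √(24311) ∈ Q (pairing opposite roots) or √161, √151 ∈ Q (other pairings), all impossible. Hence [Q(γ):Q] = 4 = [Q(√161, √151):Q], so Q(γ) = Q(√161, √151).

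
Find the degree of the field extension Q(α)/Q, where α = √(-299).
[Q(α):Q] = 2

[Q(α):Q] equals the degree of the minimal polynomial of α. Here α^2 = -299 and x^2 + 299 is irreducible (d = -299 is squarefree, ≠ 1, hence not a square), so deg(m_α) = 2. Thus [Q(α):Q] = 2.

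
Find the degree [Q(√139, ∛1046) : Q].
[Q(√139, ∛1046) : Q] = 6

Let L = Q(√139, ∛1046). Since Q(√139) ⊂ L and [Q(√139):Q] = 2, the tower law gives 2 | [L:Q]. Likewise Q(∛1046) ⊂ L with [Q(∛1046):Q] = 3 (because 1046 is not a perfect cube), so 3 | [L:Q]. As gcd(2,3) = 1, [L:Q] is divisible by 6. Conversely L is generated over Q by √139 and ∛1046, so [L:Q] ≤ 2·3 = 6. Therefore [Q(√139, ∛1046) : Q] = 6.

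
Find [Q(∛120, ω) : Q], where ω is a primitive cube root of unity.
[Q(∛120, ω) : Q] = 6

[Q(∛120):Q] = 3 (min poly x^3 - 120, irreducible since 120 is not a perfect cube). [Q(ω):Q] = 2 (min poly x^2 + x + 1). Since Q(∛120) ⊂ R and ω ∉ R, we have ω ∉ Q(∛120), so x^2 + x + 1 remains irreducible over Q(∛120) and [Q(∛120, ω) : Q(∛120)] = 2. By the tower law, [Q(∛120, ω) : Q] = 3 · 2 = 6. (In fact Q(∛120, ω) is the splitting field of x^3 - 120 over Q.)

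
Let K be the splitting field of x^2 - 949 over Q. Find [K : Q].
[K : Q] = 2

f(x) = x^2 - 949 factors as (x - √949)(x + √949). The splitting field is K = Q(√949). Since 949 is squarefree and > 1, it is not a perfect square, so x^2 - 949 is irreducible over Q and [Q(√949) : Q] = 2. Hence [K : Q] = 2.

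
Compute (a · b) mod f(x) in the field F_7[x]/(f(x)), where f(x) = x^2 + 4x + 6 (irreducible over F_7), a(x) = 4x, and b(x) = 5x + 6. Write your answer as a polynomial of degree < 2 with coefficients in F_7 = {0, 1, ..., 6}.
a · b ≡ 6 (mod f(x))

Multiply in F_7[x]: a(x)·b(x) = (4x)·(5x + 6) = 6x^2 + 3x. This has degree ≥ 2, so divide by f(x) over F_7: 6x^2 + 3x = (6)·(x^2 + 4x + 6) + (6). Hence a·b ≡ 6 (mod f). (F_7[x]/(f) is a field with 7^2 = 49 elements since f is irreducible of degree 2.)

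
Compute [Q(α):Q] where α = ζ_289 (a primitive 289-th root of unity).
[Q(α):Q] = 272

The minimal polynomial of ζ_289 over Q is the 289-th cyclotomic polynomial Φ_289(x), which is irreducible over Q and has degree φ(289) = 272. Hence [Q(α):Q] = φ(289) = 272.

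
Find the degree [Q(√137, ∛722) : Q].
[Q(√137, ∛722) : Q] = 6

Let L = Q(√137, ∛722). Since Q(√137) ⊂ L and [Q(√137):Q] = 2, the tower law gives 2 | [L:Q]. Likewise Q(∛722) ⊂ L with [Q(∛722):Q] = 3 (because 722 is not a perfect cube), so 3 | [L:Q]. As gcd(2,3) = 1, [L:Q] is divisible by 6. Conversely L is generated over Q by √137 and ∛722, so [L:Q] ≤ 2·3 = 6. Therefore [Q(√137, ∛722) : Q] = 6.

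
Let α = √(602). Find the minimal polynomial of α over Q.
m_α(x) = x^2 - 602

α satisfies α^2 - 602 = 0, so x^2 - 602 annihilates α. Since d = 602 is squarefree and ≠ 1, it is not a perfect square in Q, so x^2 - 602 has no rational root and is therefore irreducible over Q (a degree-2 polynomial over a field is irreducible iff it has no root). Hence m_α(x) = x^2 - 602.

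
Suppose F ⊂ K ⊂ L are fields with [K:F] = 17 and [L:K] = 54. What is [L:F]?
[L:F] = 918

The tower law says that for any tower of field extensions F ⊂ K ⊂ L with finite degrees, [L:F] = [L:K] · [K:F]. Here this gives [L:F] = 54 · 17 = 918.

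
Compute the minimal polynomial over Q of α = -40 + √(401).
m_α(x) = x^2 + 80x + 1199

From α + 40 = √(401), squaring gives (α + 40)^2 = 401, i.e. α^2 + 80α + 1600 = 401, so α^2 + 80α + 1199 = 0. The discriminant of x^2 + 80x + 1199 is (80)^2 - 4·(1199) = 6400 - 4796 = 1604, and 4·(401) is not a perfect square in Q since 401 is squarefree and ≠ 1. Hence x^2 + 80x + 1199 is irreducible over Q and is the minimal polynomial of α.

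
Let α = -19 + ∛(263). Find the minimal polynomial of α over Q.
m_α(x) = x^3 + 57x^2 + 1083x + 6596

Set β = α + 19 = ∛(263), so β^3 = 263. Then (α + 19)^3 - 263 = 0, i.e. α is a root of g(x) = (x + 19)^3 - 263 = x^3 + 57x^2 + 1083x + 6596. Since g(x) = h(x + 19) where h(x) = x^3 - 263, and h is irreducible over Q (because 263 is not a perfect cube, so h has no rational root, and a monic cubic with no rational root is irreducible), g is also irreducible (irreducibility is preserved under the substitution x → x + 19). Hence m_α(x) = x^3 + 57x^2 + 1083x + 6596.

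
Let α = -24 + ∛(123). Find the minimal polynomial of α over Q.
m_α(x) = x^3 + 72x^2 + 1728x + 13701

Set β = α + 24 = ∛(123), so β^3 = 123. Then (α + 24)^3 - 123 = 0, i.e. α is a root of g(x) = (x + 24)^3 - 123 = x^3 + 72x^2 + 1728x + 13701. Since g(x) = h(x + 24) where h(x) = x^3 - 123, and h is irreducible over Q (because 123 is not a perfect cube, so h has no rational root, and a monic cubic with no rational root is irreducible), g is also irreducible (irreducibility is preserved under the substitution x → x + 24). Hence m_α(x) = x^3 + 72x^2 + 1728x + 13701.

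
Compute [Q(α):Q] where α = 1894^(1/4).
[Q(α):Q] = 4

α is a root of x^4 - 1894. By Eisenstein's criterion at the prime p = 2 (which divides the constant term 1894 but p^2 = 4 does not, since 1894 is squarefree), x^4 - 1894 is irreducible over Q. Hence [Q(α):Q] = 4.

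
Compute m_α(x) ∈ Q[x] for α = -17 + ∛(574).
m_α(x) = x^3 + 51x^2 + 867x + 4339

Set β = α + 17 = ∛(574), so β^3 = 574. Then (α + 17)^3 - 574 = 0, i.e. α is a root of g(x) = (x + 17)^3 - 574 = x^3 + 51x^2 + 867x + 4339. Since g(x) = h(x + 17) where h(x) = x^3 - 574, and h is irreducible over Q (because 574 is not a perfect cube, so h has no rational root, and a monic cubic with no rational root is irreducible), g is also irreducible (irreducibility is preserved under the substitution x → x + 17). Hence m_α(x) = x^3 + 51x^2 + 867x + 4339.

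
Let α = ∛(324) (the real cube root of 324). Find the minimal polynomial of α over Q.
m_α(x) = x^3 - 324

α satisfies α^3 = 324, so x^3 - 324 annihilates α. By the rational root test, a rational root p/q (in lowest terms) of x^3 - 324 would satisfy p^3 = 324 q^3, forcing q = 1 and p^3 = 324; but 324 is not a perfect cube, contradiction. A monic cubic over Q with no rational root is irreducible (any nontrivial factorization would include a linear factor). Hence x^3 - 324 is the minimal polynomial of α, and in particular [Q(α):Q] = 3.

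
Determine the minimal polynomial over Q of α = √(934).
m_α(x) = x^2 - 934

α satisfies α^2 - 934 = 0, so x^2 - 934 annihilates α. Since d = 934 is squarefree and ≠ 1, it is not a perfect square in Q, so x^2 - 934 has no rational root and is therefore irreducible over Q (a degree-2 polynomial over a field is irreducible iff it has no root). Hence m_α(x) = x^2 - 934.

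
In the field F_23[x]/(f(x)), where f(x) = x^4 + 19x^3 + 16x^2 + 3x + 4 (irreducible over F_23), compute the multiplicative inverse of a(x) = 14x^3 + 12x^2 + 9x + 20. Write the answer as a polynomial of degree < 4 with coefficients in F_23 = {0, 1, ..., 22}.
a(x)^(-1) ≡ 5x^3 + 6x^2 + 16x + 19 (mod f(x))

Since f is irreducible over F_23, F_23[x]/(f) is a field and a(x) ≠ 0 has an inverse. Apply the extended Euclidean algorithm to f(x) and a(x) in F_23[x]: f(x) = (5x + 2)·a(x) + (16x^2 + 10);  a(x) = (21x + 18)·(16x^2 + 10) + (6x + 1);  (16x^2 + 10) = (18x + 20)·(6x + 1) + (13). The last nonzero remainder is the constant 13 = gcd(f, a) in F_23. Back-substituting through the division chain expresses 13 = s(x)·a(x) + t(x)·f(x) with s(x) ≡ 19x^3 + 9x^2 + x + 17 (mod f), so (19x^3 + 9x^2 + x + 17)·a(x) ≡ 13 (mod f). Multiplying by 13^(-1) ≡ 16 in F_23 gives a(x)^(-1) ≡ 16·(19x^3 + 9x^2 + x + 17) ≡ 5x^3 + 6x^2 + 16x + 19 (mod f). Check: (14x^3 + 12x^2 + 9x + 20)·(5x^3 + 6x^2 + 16x + 19) = x^6 + 6x^5 + 19x^4 + 14x^3 + 9x^2 + 8x + 12 ≡ 1 (mod x^4 + 19x^3 + 16x^2 + 3x + 4).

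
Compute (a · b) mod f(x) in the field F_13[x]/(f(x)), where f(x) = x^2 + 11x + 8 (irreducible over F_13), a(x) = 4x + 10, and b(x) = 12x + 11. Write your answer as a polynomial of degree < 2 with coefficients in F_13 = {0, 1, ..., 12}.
a · b ≡ 12 (mod f(x))

Multiply in F_13[x]: a(x)·b(x) = (4x + 10)·(12x + 11) = 9x^2 + 8x + 6. This has degree ≥ 2, so divide by f(x) over F_13: 9x^2 + 8x + 6 = (9)·(x^2 + 11x + 8) + (12). Hence a·b ≡ 12 (mod f). (F_13[x]/(f) is a field with 13^2 = 169 elements since f is irreducible of degree 2.)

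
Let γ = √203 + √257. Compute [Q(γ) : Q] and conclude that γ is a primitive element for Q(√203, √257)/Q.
[Q(γ) : Q] = 4 (equivalently, Q(γ) = Q(√203, √257))

Obviously Q(γ) ⊆ Q(√203, √257), and [Q(√203, √257):Q] = 4 (since 203, 257 are distinct squarefree integers > 1 with 52171 not a perfect square). To show equality we compute the minimal polynomial of γ. From γ = √203 + √257: γ^2 = 203 + 2√(52171) + 257 = 460 + 2√(52171), so γ^2 - 460 = 2√(52171); squaring, (γ^2 - 460)^2 = 4·52171, i.e. γ^4 - 920γ^2 + 211600 - 208684 = 0, i.e. γ^4 - 920γ^2 + 2916 = 0. So γ is a root of x^4 - 920x^2 + 2916. This polynomial is irreducible over Q: it has no rational root (each ±√203 ± √257 is irrational), and any factorization into two quadratics over Q would force √(52171) ∈ Q (pairing opposite roots) or √203, √257 ∈ Q (other pairings), all impossible. Hence [Q(γ):Q] = 4 = [Q(√203, √257):Q], so Q(γ) = Q(√203, √257).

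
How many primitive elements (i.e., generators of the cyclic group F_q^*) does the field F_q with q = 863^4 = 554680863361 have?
There are φ(554680863360) = 127826657280 primitive elements

F_q^* is cyclic of order q - 1 = 554680863360. A cyclic group of order m has exactly φ(m) generators. Here m = 554680863360 = 2^7 · 3^3 · 5 · 13 · 17 · 337 · 431, so the number of primitive elements is φ(554680863360) = 127826657280.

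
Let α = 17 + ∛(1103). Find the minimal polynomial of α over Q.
m_α(x) = x^3 - 51x^2 + 867x - 6016

Set β = α - 17 = ∛(1103), so β^3 = 1103. Then (α - 17)^3 - 1103 = 0, i.e. α is a root of g(x) = (x - 17)^3 - 1103 = x^3 - 51x^2 + 867x - 6016. Since g(x) = h(x - 17) where h(x) = x^3 - 1103, and h is irreducible over Q (because 1103 is not a perfect cube, so h has no rational root, and a monic cubic with no rational root is irreducible), g is also irreducible (irreducibility is preserved under the substitution x → x - 17). Hence m_α(x) = x^3 - 51x^2 + 867x - 6016.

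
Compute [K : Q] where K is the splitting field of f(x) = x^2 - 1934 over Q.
[K : Q] = 2

f(x) = x^2 - 1934 factors as (x - √1934)(x + √1934). The splitting field is K = Q(√1934). Since 1934 is squarefree and > 1, it is not a perfect square, so x^2 - 1934 is irreducible over Q and [Q(√1934) : Q] = 2. Hence [K : Q] = 2.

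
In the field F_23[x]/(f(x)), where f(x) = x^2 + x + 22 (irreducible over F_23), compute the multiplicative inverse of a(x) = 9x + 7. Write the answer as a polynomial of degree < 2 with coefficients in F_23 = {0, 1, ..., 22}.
a(x)^(-1) ≡ 3x + 16 (mod f(x))

Since f is irreducible over F_23, F_23[x]/(f) is a field and a(x) ≠ 0 has an inverse. Apply the extended Euclidean algorithm to f(x) and a(x) in F_23[x]: f(x) = (18x + 4)·a(x) + (17). The last nonzero remainder is the constant 17 = gcd(f, a) in F_23. Back-substituting through the division chain expresses 17 = s(x)·a(x) + t(x)·f(x) with s(x) ≡ 5x + 19 (mod f), so (5x + 19)·a(x) ≡ 17 (mod f). Multiplying by 17^(-1) ≡ 19 in F_23 gives a(x)^(-1) ≡ 19·(5x + 19) ≡ 3x + 16 (mod f). Check: (9x + 7)·(3x + 16) = 4x^2 + 4x + 20 ≡ 1 (mod x^2 + x + 22).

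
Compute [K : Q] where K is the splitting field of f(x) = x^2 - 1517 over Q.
[K : Q] = 2

f(x) = x^2 - 1517 factors as (x - √1517)(x + √1517). The splitting field is K = Q(√1517). Since 1517 is squarefree and > 1, it is not a perfect square, so x^2 - 1517 is irreducible over Q and [Q(√1517) : Q] = 2. Hence [K : Q] = 2.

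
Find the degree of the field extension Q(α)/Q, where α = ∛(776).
[Q(α):Q] = 3

The minimal polynomial of α is x^3 - 776, irreducible over Q since 776 is not a perfect cube (so x^3 - 776 has no rational root). Hence [Q(α):Q] = deg(m_α) = 3.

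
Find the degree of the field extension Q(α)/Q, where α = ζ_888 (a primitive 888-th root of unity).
[Q(α):Q] = 288

The minimal polynomial of ζ_888 over Q is the 888-th cyclotomic polynomial Φ_888(x), which is irreducible over Q and has degree φ(888) = 288. Hence [Q(α):Q] = φ(888) = 288.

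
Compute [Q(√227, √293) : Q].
[Q(√227, √293) : Q] = 4

[Q(√227):Q] = 2 (min poly x^2 - 227, irreducible since 227 is squarefree > 1). For the top step, suppose √293 ∈ Q(√227), say √293 = c + d√227 with c, d ∈ Q. Squaring: 293 = c^2 + 227d^2 + 2cd√227. Since √227 ∉ Q this forces 2cd = 0. If d = 0 then √293 = c ∈ Q, contradicting 293 squarefree > 1. If c = 0 then 293 = 227d^2, so 227·293 = (227d)^2 is a perfect square in Q — but 227·293 = 66511 is not a perfect square (since 227 and 293 are distinct squarefree integers). Contradiction. Hence √293 ∉ Q(√227), so x^2 - 293 stays irreducible over Q(√227) and [Q(√227, √293) : Q(√227)] = 2. By the tower law, [Q(√227, √293) : Q] = 2 · 2 = 4.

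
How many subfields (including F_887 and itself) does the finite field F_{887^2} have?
F_{887^2} has 2 subfields

The subfields of F_{p^n} are exactly the fields F_{p^d} for d | n (each is the fixed field of the unique index-d subgroup of Gal(F_{p^n}/F_p) ≅ Z/nZ). The divisors of n = 2 are {1, 2}, giving 2 subfields: F_{887^1}, F_{887^2}.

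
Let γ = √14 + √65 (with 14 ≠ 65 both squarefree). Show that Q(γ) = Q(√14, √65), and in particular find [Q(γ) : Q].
[Q(γ) : Q] = 4 (equivalently, Q(γ) = Q(√14, √65))

Obviously Q(γ) ⊆ Q(√14, √65), and [Q(√14, √65):Q] = 4 (since 14, 65 are distinct squarefree integers > 1 with 910 not a perfect square). To show equality we compute the minimal polynomial of γ. From γ = √14 + √65: γ^2 = 14 + 2√(910) + 65 = 79 + 2√(910), so γ^2 - 79 = 2√(910); squaring, (γ^2 - 79)^2 = 4·910, i.e. γ^4 - 158γ^2 + 6241 - 3640 = 0, i.e. γ^4 - 158γ^2 + 2601 = 0. So γ is a root of x^4 - 158x^2 + 2601. This polynomial is irreducible over Q: it has no rational root (each ±√14 ± √65 is irrational), and any factorization into two quadratics over Q would force √(910) ∈ Q (pairing opposite roots) or √14, √65 ∈ Q (other pairings), all impossible. Hence [Q(γ):Q] = 4 = [Q(√14, √65):Q], so Q(γ) = Q(√14, √65).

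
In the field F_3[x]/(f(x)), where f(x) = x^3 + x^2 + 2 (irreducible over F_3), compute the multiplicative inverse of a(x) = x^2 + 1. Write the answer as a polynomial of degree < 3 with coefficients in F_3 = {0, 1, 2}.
a(x)^(-1) ≡ x^2 + 2x (mod f(x))

Since f is irreducible over F_3, F_3[x]/(f) is a field and a(x) ≠ 0 has an inverse. Apply the extended Euclidean algorithm to f(x) and a(x) in F_3[x]: f(x) = (x + 1)·a(x) + (2x + 1);  a(x) = (2x + 2)·(2x + 1) + (2). The last nonzero remainder is the constant 2 = gcd(f, a) in F_3. Back-substituting through the division chain expresses 2 = s(x)·a(x) + t(x)·f(x) with s(x) ≡ 2x^2 + x (mod f), so (2x^2 + x)·a(x) ≡ 2 (mod f). Multiplying by 2^(-1) ≡ 2 in F_3 gives a(x)^(-1) ≡ 2·(2x^2 + x) ≡ x^2 + 2x (mod f). Check: (x^2 + 1)·(x^2 + 2x) = x^4 + 2x^3 + x^2 + 2x ≡ 1 (mod x^3 + x^2 + 2).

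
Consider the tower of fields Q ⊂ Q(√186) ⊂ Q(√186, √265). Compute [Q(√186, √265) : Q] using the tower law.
[Q(√186, √265) : Q] = 4

[Q(√186):Q] = 2 (min poly x^2 - 186, irreducible since 186 is squarefree > 1). For the top step, suppose √265 ∈ Q(√186), say √265 = c + d√186 with c, d ∈ Q. Squaring: 265 = c^2 + 186d^2 + 2cd√186. Since √186 ∉ Q this forces 2cd = 0. If d = 0 then √265 = c ∈ Q, contradicting 265 squarefree > 1. If c = 0 then 265 = 186d^2, so 186·265 = (186d)^2 is a perfect square in Q — but 186·265 = 49290 is not a perfect square (since 186 and 265 are distinct squarefree integers). Contradiction. Hence √265 ∉ Q(√186), so x^2 - 265 stays irreducible over Q(√186) and [Q(√186, √265) : Q(√186)] = 2. By the tower law, [Q(√186, √265) : Q] = 2 · 2 = 4.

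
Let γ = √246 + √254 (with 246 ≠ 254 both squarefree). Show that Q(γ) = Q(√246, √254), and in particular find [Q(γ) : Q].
[Q(γ) : Q] = 4 (equivalently, Q(γ) = Q(√246, √254))

Obviously Q(γ) ⊆ Q(√246, √254), and [Q(√246, √254):Q] = 4 (since 246, 254 are distinct squarefree integers > 1 with 62484 not a perfect square). To show equality we compute the minimal polynomial of γ. From γ = √246 + √254: γ^2 = 246 + 2√(62484) + 254 = 500 + 2√(62484), so γ^2 - 500 = 2√(62484); squaring, (γ^2 - 500)^2 = 4·62484, i.e. γ^4 - 1000γ^2 + 250000 - 249936 = 0, i.e. γ^4 - 1000γ^2 + 64 = 0. So γ is a root of x^4 - 1000x^2 + 64. This polynomial is irreducible over Q: it has no rational root (each ±√246 ± √254 is irrational), and any factorization into two quadratics over Q would force √(62484) ∈ Q (pairing opposite roots) or √246, √254 ∈ Q (other pairings), all impossible. Hence [Q(γ):Q] = 4 = [Q(√246, √254):Q], so Q(γ) = Q(√246, √254).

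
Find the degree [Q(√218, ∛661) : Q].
[Q(√218, ∛661) : Q] = 6

Let L = Q(√218, ∛661). Since Q(√218) ⊂ L and [Q(√218):Q] = 2, the tower law gives 2 | [L:Q]. Likewise Q(∛661) ⊂ L with [Q(∛661):Q] = 3 (because 661 is not a perfect cube), so 3 | [L:Q]. As gcd(2,3) = 1, [L:Q] is divisible by 6. Conversely L is generated over Q by √218 and ∛661, so [L:Q] ≤ 2·3 = 6. Therefore [Q(√218, ∛661) : Q] = 6.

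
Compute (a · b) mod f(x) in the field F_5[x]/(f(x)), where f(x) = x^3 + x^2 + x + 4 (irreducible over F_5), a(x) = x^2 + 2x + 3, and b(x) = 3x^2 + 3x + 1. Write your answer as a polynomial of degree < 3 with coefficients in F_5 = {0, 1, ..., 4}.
a · b ≡ 2x^2 + 3x + 4 (mod f(x))

Multiply in F_5[x]: a(x)·b(x) = (x^2 + 2x + 3)·(3x^2 + 3x + 1) = 3x^4 + 4x^3 + x^2 + x + 3. This has degree ≥ 3, so divide by f(x) over F_5: 3x^4 + 4x^3 + x^2 + x + 3 = (3x + 1)·(x^3 + x^2 + x + 4) + (2x^2 + 3x + 4). Hence a·b ≡ 2x^2 + 3x + 4 (mod f). (F_5[x]/(f) is a field with 5^3 = 125 elements since f is irreducible of degree 3.)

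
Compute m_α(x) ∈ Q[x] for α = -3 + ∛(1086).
m_α(x) = x^3 + 9x^2 + 27x - 1059

Set β = α + 3 = ∛(1086), so β^3 = 1086. Then (α + 3)^3 - 1086 = 0, i.e. α is a root of g(x) = (x + 3)^3 - 1086 = x^3 + 9x^2 + 27x - 1059. Since g(x) = h(x + 3) where h(x) = x^3 - 1086, and h is irreducible over Q (because 1086 is not a perfect cube, so h has no rational root, and a monic cubic with no rational root is irreducible), g is also irreducible (irreducibility is preserved under the substitution x → x + 3). Hence m_α(x) = x^3 + 9x^2 + 27x - 1059.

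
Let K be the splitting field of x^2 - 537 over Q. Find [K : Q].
[K : Q] = 2

f(x) = x^2 - 537 factors as (x - √537)(x + √537). The splitting field is K = Q(√537). Since 537 is squarefree and > 1, it is not a perfect square, so x^2 - 537 is irreducible over Q and [Q(√537) : Q] = 2. Hence [K : Q] = 2.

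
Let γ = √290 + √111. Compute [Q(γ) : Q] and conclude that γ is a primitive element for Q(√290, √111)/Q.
[Q(γ) : Q] = 4 (equivalently, Q(γ) = Q(√290, √111))

Obviously Q(γ) ⊆ Q(√290, √111), and [Q(√290, √111):Q] = 4 (since 290, 111 are distinct squarefree integers > 1 with 32190 not a perfect square). To show equality we compute the minimal polynomial of γ. From γ = √290 + √111: γ^2 = 290 + 2√(32190) + 111 = 401 + 2√(32190), so γ^2 - 401 = 2√(32190); squaring, (γ^2 - 401)^2 = 4·32190, i.e. γ^4 - 802γ^2 + 160801 - 128760 = 0, i.e. γ^4 - 802γ^2 + 32041 = 0. So γ is a root of x^4 - 802x^2 + 32041. This polynomial is irreducible over Q: it has no rational root (each ±√290 ± √111 is irrational), and any factorization into two quadratics over Q would force √(32190) ∈ Q (pairing opposite roots) or √290, √111 ∈ Q (other pairings), all impossible. Hence [Q(γ):Q] = 4 = [Q(√290, √111):Q], so Q(γ) = Q(√290, √111).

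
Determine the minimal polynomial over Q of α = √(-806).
m_α(x) = x^2 + 806

α satisfies α^2 + 806 = 0, so x^2 + 806 annihilates α. Since d = -806 is squarefree and ≠ 1, it is not a perfect square in Q, so x^2 + 806 has no rational root and is therefore irreducible over Q (a degree-2 polynomial over a field is irreducible iff it has no root). Hence m_α(x) = x^2 + 806.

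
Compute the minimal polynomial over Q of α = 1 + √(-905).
m_α(x) = x^2 - 2x + 906

From α - 1 = √(-905), squaring gives (α - 1)^2 = -905, i.e. α^2 - 2α + 1 = -905, so α^2 - 2α + 906 = 0. The discriminant of x^2 - 2x + 906 is (-2)^2 - 4·(906) = 4 - 3624 = -3620, and 4·(-905) is not a perfect square in Q since -905 is squarefree and ≠ 1. Hence x^2 - 2x + 906 is irreducible over Q and is the minimal polynomial of α.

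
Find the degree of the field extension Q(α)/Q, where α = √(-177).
[Q(α):Q] = 2

[Q(α):Q] equals the degree of the minimal polynomial of α. Here α^2 = -177 and x^2 + 177 is irreducible (d = -177 is squarefree, ≠ 1, hence not a square), so deg(m_α) = 2. Thus [Q(α):Q] = 2.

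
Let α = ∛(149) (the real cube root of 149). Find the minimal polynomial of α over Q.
m_α(x) = x^3 - 149

α satisfies α^3 = 149, so x^3 - 149 annihilates α. By the rational root test, a rational root p/q (in lowest terms) of x^3 - 149 would satisfy p^3 = 149 q^3, forcing q = 1 and p^3 = 149; but 149 is not a perfect cube, contradiction. A monic cubic over Q with no rational root is irreducible (any nontrivial factorization would include a linear factor). Hence x^3 - 149 is the minimal polynomial of α, and in particular [Q(α):Q] = 3.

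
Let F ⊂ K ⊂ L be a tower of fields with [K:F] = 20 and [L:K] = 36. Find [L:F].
[L:F] = 720

The tower law says that for any tower of field extensions F ⊂ K ⊂ L with finite degrees, [L:F] = [L:K] · [K:F]. Here this gives [L:F] = 36 · 20 = 720.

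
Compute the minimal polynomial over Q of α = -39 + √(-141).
m_α(x) = x^2 + 78x + 1662

From α + 39 = √(-141), squaring gives (α + 39)^2 = -141, i.e. α^2 + 78α + 1521 = -141, so α^2 + 78α + 1662 = 0. The discriminant of x^2 + 78x + 1662 is (78)^2 - 4·(1662) = 6084 - 6648 = -564, and 4·(-141) is not a perfect square in Q since -141 is squarefree and ≠ 1. Hence x^2 + 78x + 1662 is irreducible over Q and is the minimal polynomial of α.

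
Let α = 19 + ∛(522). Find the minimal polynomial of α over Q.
m_α(x) = x^3 - 57x^2 + 1083x - 7381

Set β = α - 19 = ∛(522), so β^3 = 522. Then (α - 19)^3 - 522 = 0, i.e. α is a root of g(x) = (x - 19)^3 - 522 = x^3 - 57x^2 + 1083x - 7381. Since g(x) = h(x - 19) where h(x) = x^3 - 522, and h is irreducible over Q (because 522 is not a perfect cube, so h has no rational root, and a monic cubic with no rational root is irreducible), g is also irreducible (irreducibility is preserved under the substitution x → x - 19). Hence m_α(x) = x^3 - 57x^2 + 1083x - 7381.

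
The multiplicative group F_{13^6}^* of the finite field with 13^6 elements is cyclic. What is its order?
|F_{13^6}^*| = 4826808

F_{13^6} has 13^6 = 4826809 elements; its multiplicative group consists of all nonzero elements, so |F_{13^6}^*| = 4826809 - 1 = 4826808. (It is cyclic since any finite subgroup of the multiplicative group of a field is cyclic.)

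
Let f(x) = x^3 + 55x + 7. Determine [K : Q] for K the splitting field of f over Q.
[K : Q] = 6

By the rational root test, any rational root of the monic integer polynomial f(x) = x^3 + 55x + 7 must be an integer dividing the constant term 7, i.e. one of ±{1, 7}. Evaluating: f(1) = 63, f(-1) = -49, f(7) = 735, f(-7) = -721; none is 0, so f has no rational root and is therefore irreducible over Q (a cubic with no linear factor over a field is irreducible). For an irreducible cubic, the Galois group is A_3 or S_3 according as the discriminant disc(f) = -4a^3 - 27b^2 = -4·(55)^3 - 27·(7)^2 = -666823 is or is not a square in Q. Here disc(f) = -666823 is not a perfect square in Q, so the Galois group of f over Q is not contained in A_3 and must be all of S_3. The splitting field has degree |S_3| = 6 over Q, so [K : Q] = 6.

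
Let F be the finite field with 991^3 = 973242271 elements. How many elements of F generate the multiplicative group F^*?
There are φ(973242270) = 186001920 primitive elements

F_q^* is cyclic of order q - 1 = 973242270. A cyclic group of order m has exactly φ(m) generators. Here m = 973242270 = 2 · 3^3 · 5 · 7 · 11 · 13^2 · 277, so the number of primitive elements is φ(973242270) = 186001920.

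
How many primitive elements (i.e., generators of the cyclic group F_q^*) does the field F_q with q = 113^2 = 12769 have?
There are φ(12768) = 3456 primitive elements

F_q^* is cyclic of order q - 1 = 12768. A cyclic group of order m has exactly φ(m) generators. Here m = 12768 = 2^5 · 3 · 7 · 19, so the number of primitive elements is φ(12768) = 3456.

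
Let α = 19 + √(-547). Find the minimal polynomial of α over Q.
m_α(x) = x^2 - 38x + 908

From α - 19 = √(-547), squaring gives (α - 19)^2 = -547, i.e. α^2 - 38α + 361 = -547, so α^2 - 38α + 908 = 0. The discriminant of x^2 - 38x + 908 is (-38)^2 - 4·(908) = 1444 - 3632 = -2188, and 4·(-547) is not a perfect square in Q since -547 is squarefree and ≠ 1. Hence x^2 - 38x + 908 is irreducible over Q and is the minimal polynomial of α.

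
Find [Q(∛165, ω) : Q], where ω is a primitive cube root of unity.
[Q(∛165, ω) : Q] = 6

[Q(∛165):Q] = 3 (min poly x^3 - 165, irreducible since 165 is not a perfect cube). [Q(ω):Q] = 2 (min poly x^2 + x + 1). Since Q(∛165) ⊂ R and ω ∉ R, we have ω ∉ Q(∛165), so x^2 + x + 1 remains irreducible over Q(∛165) and [Q(∛165, ω) : Q(∛165)] = 2. By the tower law, [Q(∛165, ω) : Q] = 3 · 2 = 6. (In fact Q(∛165, ω) is the splitting field of x^3 - 165 over Q.)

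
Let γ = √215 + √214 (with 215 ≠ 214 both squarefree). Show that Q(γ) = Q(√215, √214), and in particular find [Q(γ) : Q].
[Q(γ) : Q] = 4 (equivalently, Q(γ) = Q(√215, √214))

Obviously Q(γ) ⊆ Q(√215, √214), and [Q(√215, √214):Q] = 4 (since 215, 214 are distinct squarefree integers > 1 with 46010 not a perfect square). To show equality we compute the minimal polynomial of γ. From γ = √215 + √214: γ^2 = 215 + 2√(46010) + 214 = 429 + 2√(46010), so γ^2 - 429 = 2√(46010); squaring, (γ^2 - 429)^2 = 4·46010, i.e. γ^4 - 858γ^2 + 184041 - 184040 = 0, i.e. γ^4 - 858γ^2 + 1 = 0. So γ is a root of x^4 - 858x^2 + 1. This polynomial is irreducible over Q: it has no rational root (each ±√215 ± √214 is irrational), and any factorization into two quadratics over Q would force √(46010) ∈ Q (pairing opposite roots) or √215, √214 ∈ Q (other pairings), all impossible. Hence [Q(γ):Q] = 4 = [Q(√215, √214):Q], so Q(γ) = Q(√215, √214).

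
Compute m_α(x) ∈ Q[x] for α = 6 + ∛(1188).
m_α(x) = x^3 - 18x^2 + 108x - 1404

Set β = α - 6 = ∛(1188), so β^3 = 1188. Then (α - 6)^3 - 1188 = 0, i.e. α is a root of g(x) = (x - 6)^3 - 1188 = x^3 - 18x^2 + 108x - 1404. Since g(x) = h(x - 6) where h(x) = x^3 - 1188, and h is irreducible over Q (because 1188 is not a perfect cube, so h has no rational root, and a monic cubic with no rational root is irreducible), g is also irreducible (irreducibility is preserved under the substitution x → x - 6). Hence m_α(x) = x^3 - 18x^2 + 108x - 1404.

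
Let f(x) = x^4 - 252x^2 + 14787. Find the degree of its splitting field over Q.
[K : Q] = 4

Solving the quadratic in x^2: x^2 = (252 ± √(252^2 - 4·14787))/2 = (252 ± √4356)/2 = (252 ± 66)/2, giving x^2 = 93 or x^2 = 159. So f(x) = (x^2 - 93)(x^2 - 159) and the roots of f are ±√93, ±√159. Hence the splitting field is K = Q(√93, √159). Since 93 and 159 are distinct squarefree integers > 1, their product 14787 is not a perfect square, so √159 ∉ Q(√93). By the tower law [K:Q] = [Q(√93,√159):Q(√93)] · [Q(√93):Q] = 2 · 2 = 4.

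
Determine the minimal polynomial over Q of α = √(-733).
m_α(x) = x^2 + 733

α satisfies α^2 + 733 = 0, so x^2 + 733 annihilates α. Since d = -733 is squarefree and ≠ 1, it is not a perfect square in Q, so x^2 + 733 has no rational root and is therefore irreducible over Q (a degree-2 polynomial over a field is irreducible iff it has no root). Hence m_α(x) = x^2 + 733.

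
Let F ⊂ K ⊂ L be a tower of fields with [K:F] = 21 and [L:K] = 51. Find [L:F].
[L:F] = 1071

The tower law says that for any tower of field extensions F ⊂ K ⊂ L with finite degrees, [L:F] = [L:K] · [K:F]. Here this gives [L:F] = 51 · 21 = 1071.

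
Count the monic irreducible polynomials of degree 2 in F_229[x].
There are 26106 monic irreducible polynomials of degree 2 over F_229

Each element of F_{229^2} that lies in no proper subfield is a root of exactly one monic irreducible of degree 2 over F_229, and each such polynomial has 2 distinct roots in F_{229^2}. By Möbius inversion the count is N_229(2) = (1/2) Σ_{d|2} μ(2/d) · 229^d = (1/2)(μ(2)·229^1 + μ(1)·229^2) = 52212/2 = 26106.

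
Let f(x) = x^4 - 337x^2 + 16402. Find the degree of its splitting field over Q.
[K : Q] = 4

Solving the quadratic in x^2: x^2 = (337 ± √(337^2 - 4·16402))/2 = (337 ± √47961)/2 = (337 ± 219)/2, giving x^2 = 59 or x^2 = 278. So f(x) = (x^2 - 59)(x^2 - 278) and the roots of f are ±√59, ±√278. Hence the splitting field is K = Q(√59, √278). Since 59 and 278 are distinct squarefree integers > 1, their product 16402 is not a perfect square, so √278 ∉ Q(√59). By the tower law [K:Q] = [Q(√59,√278):Q(√59)] · [Q(√59):Q] = 2 · 2 = 4.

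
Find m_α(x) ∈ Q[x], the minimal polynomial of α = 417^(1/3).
m_α(x) = x^3 - 417

α satisfies α^3 = 417, so x^3 - 417 annihilates α. By the rational root test, a rational root p/q (in lowest terms) of x^3 - 417 would satisfy p^3 = 417 q^3, forcing q = 1 and p^3 = 417; but 417 is not a perfect cube, contradiction. A monic cubic over Q with no rational root is irreducible (any nontrivial factorization would include a linear factor). Hence x^3 - 417 is the minimal polynomial of α, and in particular [Q(α):Q] = 3.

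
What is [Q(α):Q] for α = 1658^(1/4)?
[Q(α):Q] = 4

α is a root of x^4 - 1658. By Eisenstein's criterion at the prime p = 2 (which divides the constant term 1658 but p^2 = 4 does not, since 1658 is squarefree), x^4 - 1658 is irreducible over Q. Hence [Q(α):Q] = 4.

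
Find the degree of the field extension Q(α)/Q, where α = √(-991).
[Q(α):Q] = 2

[Q(α):Q] equals the degree of the minimal polynomial of α. Here α^2 = -991 and x^2 + 991 is irreducible (d = -991 is squarefree, ≠ 1, hence not a square), so deg(m_α) = 2. Thus [Q(α):Q] = 2.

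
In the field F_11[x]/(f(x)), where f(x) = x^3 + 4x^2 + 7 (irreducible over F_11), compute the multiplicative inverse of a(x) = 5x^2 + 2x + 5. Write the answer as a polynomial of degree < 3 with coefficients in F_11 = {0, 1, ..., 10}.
a(x)^(-1) ≡ 2x^2 + 7x + 1 (mod f(x))

Since f is irreducible over F_11, F_11[x]/(f) is a field and a(x) ≠ 0 has an inverse. Apply the extended Euclidean algorithm to f(x) and a(x) in F_11[x]: f(x) = (9x + 6)·a(x) + (9x + 10);  a(x) = (3x + 3)·(9x + 10) + (8). The last nonzero remainder is the constant 8 = gcd(f, a) in F_11. Back-substituting through the division chain expresses 8 = s(x)·a(x) + t(x)·f(x) with s(x) ≡ 5x^2 + x + 8 (mod f), so (5x^2 + x + 8)·a(x) ≡ 8 (mod f). Multiplying by 8^(-1) ≡ 7 in F_11 gives a(x)^(-1) ≡ 7·(5x^2 + x + 8) ≡ 2x^2 + 7x + 1 (mod f). Check: (5x^2 + 2x + 5)·(2x^2 + 7x + 1) = 10x^4 + 6x^3 + 7x^2 + 4x + 5 ≡ 1 (mod x^3 + 4x^2 + 7).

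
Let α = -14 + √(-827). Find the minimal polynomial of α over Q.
m_α(x) = x^2 + 28x + 1023

From α + 14 = √(-827), squaring gives (α + 14)^2 = -827, i.e. α^2 + 28α + 196 = -827, so α^2 + 28α + 1023 = 0. The discriminant of x^2 + 28x + 1023 is (28)^2 - 4·(1023) = 784 - 4092 = -3308, and 4·(-827) is not a perfect square in Q since -827 is squarefree and ≠ 1. Hence x^2 + 28x + 1023 is irreducible over Q and is the minimal polynomial of α.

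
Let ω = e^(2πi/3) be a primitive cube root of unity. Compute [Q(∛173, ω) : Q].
[Q(∛173, ω) : Q] = 6

[Q(∛173):Q] = 3 (min poly x^3 - 173, irreducible since 173 is not a perfect cube). [Q(ω):Q] = 2 (min poly x^2 + x + 1). Since Q(∛173) ⊂ R and ω ∉ R, we have ω ∉ Q(∛173), so x^2 + x + 1 remains irreducible over Q(∛173) and [Q(∛173, ω) : Q(∛173)] = 2. By the tower law, [Q(∛173, ω) : Q] = 3 · 2 = 6. (In fact Q(∛173, ω) is the splitting field of x^3 - 173 over Q.)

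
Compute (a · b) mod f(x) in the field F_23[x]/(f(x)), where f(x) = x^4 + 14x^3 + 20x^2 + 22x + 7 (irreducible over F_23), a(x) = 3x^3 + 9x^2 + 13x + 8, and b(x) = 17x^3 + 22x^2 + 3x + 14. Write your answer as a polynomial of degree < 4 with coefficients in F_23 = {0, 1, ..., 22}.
a · b ≡ 2x^3 + 11x^2 + 4x + 21 (mod f(x))

Multiply in F_23[x]: a(x)·b(x) = (3x^3 + 9x^2 + 13x + 8)·(17x^3 + 22x^2 + 3x + 14) = 5x^6 + 12x^5 + 14x^4 + 8x^3 + 19x^2 + 22x + 20. This has degree ≥ 4, so divide by f(x) over F_23: 5x^6 + 12x^5 + 14x^4 + 8x^3 + 19x^2 + 22x + 20 = (5x^2 + 11x + 13)·(x^4 + 14x^3 + 20x^2 + 22x + 7) + (2x^3 + 11x^2 + 4x + 21). Hence a·b ≡ 2x^3 + 11x^2 + 4x + 21 (mod f). (F_23[x]/(f) is a field with 23^4 = 279841 elements since f is irreducible of degree 4.)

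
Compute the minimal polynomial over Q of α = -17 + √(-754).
m_α(x) = x^2 + 34x + 1043

From α + 17 = √(-754), squaring gives (α + 17)^2 = -754, i.e. α^2 + 34α + 289 = -754, so α^2 + 34α + 1043 = 0. The discriminant of x^2 + 34x + 1043 is (34)^2 - 4·(1043) = 1156 - 4172 = -3016, and 4·(-754) is not a perfect square in Q since -754 is squarefree and ≠ 1. Hence x^2 + 34x + 1043 is irreducible over Q and is the minimal polynomial of α.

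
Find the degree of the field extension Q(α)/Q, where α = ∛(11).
[Q(α):Q] = 3

The minimal polynomial of α is x^3 - 11, irreducible over Q since 11 is not a perfect cube (so x^3 - 11 has no rational root). Hence [Q(α):Q] = deg(m_α) = 3.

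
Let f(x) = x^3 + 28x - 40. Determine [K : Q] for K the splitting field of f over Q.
[K : Q] = 6

By the rational root test, any rational root of the monic integer polynomial f(x) = x^3 + 28x - 40 must be an integer dividing the constant term -40, i.e. one of ±{1, 2, 4, 5, 8, 10, 20, 40}. Evaluating: f(1) = -11, f(-1) = -69, f(2) = 24, f(-2) = -104, f(4) = 136, f(-4) = -216, f(5) = 225, f(-5) = -305, f(8) = 696, f(-8) = -776, f(10) = 1240, f(-10) = -1320, f(20) = 8520, f(-20) = -8600, f(40) = 65080, f(-40) = -65160; none is 0, so f has no rational root and is therefore irreducible over Q (a cubic with no linear factor over a field is irreducible). For an irreducible cubic, the Galois group is A_3 or S_3 according as the discriminant disc(f) = -4a^3 - 27b^2 = -4·(28)^3 - 27·(-40)^2 = -131008 is or is not a square in Q. Here disc(f) = -131008 is not a perfect square in Q, so the Galois group of f over Q is not contained in A_3 and must be all of S_3. The splitting field has degree |S_3| = 6 over Q, so [K : Q] = 6.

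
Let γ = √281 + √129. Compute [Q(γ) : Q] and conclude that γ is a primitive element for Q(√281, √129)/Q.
[Q(γ) : Q] = 4 (equivalently, Q(γ) = Q(√281, √129))

Obviously Q(γ) ⊆ Q(√281, √129), and [Q(√281, √129):Q] = 4 (since 281, 129 are distinct squarefree integers > 1 with 36249 not a perfect square). To show equality we compute the minimal polynomial of γ. From γ = √281 + √129: γ^2 = 281 + 2√(36249) + 129 = 410 + 2√(36249), so γ^2 - 410 = 2√(36249); squaring, (γ^2 - 410)^2 = 4·36249, i.e. γ^4 - 820γ^2 + 168100 - 144996 = 0, i.e. γ^4 - 820γ^2 + 23104 = 0. So γ is a root of x^4 - 820x^2 + 23104. This polynomial is irreducible over Q: it has no rational root (each ±√281 ± √129 is irrational), and any factorization into two quadratics over Q would force √(36249) ∈ Q (pairing opposite roots) or √281, √129 ∈ Q (other pairings), all impossible. Hence [Q(γ):Q] = 4 = [Q(√281, √129):Q], so Q(γ) = Q(√281, √129).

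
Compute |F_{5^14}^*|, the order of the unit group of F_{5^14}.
|F_{5^14}^*| = 6103515624

F_{5^14} has 5^14 = 6103515625 elements; its multiplicative group consists of all nonzero elements, so |F_{5^14}^*| = 6103515625 - 1 = 6103515624. (It is cyclic since any finite subgroup of the multiplicative group of a field is cyclic.)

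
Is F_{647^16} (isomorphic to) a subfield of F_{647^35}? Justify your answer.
No: F_{647^16} is not a subfield of F_{647^35}

F_{p^m} embeds in F_{p^n} iff m | n. Here 16 ∤ 35 (since 35 = 2·16 + 3 with remainder 3 ≠ 0), so F_{647^16} is not a subfield of F_{647^35}. Equivalently: if it were, the tower law would give 16 = [F_{647^16}:F_647] dividing [F_{647^35}:F_647] = 35, contradiction.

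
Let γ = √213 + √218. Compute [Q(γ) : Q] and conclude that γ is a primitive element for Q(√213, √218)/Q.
[Q(γ) : Q] = 4 (equivalently, Q(γ) = Q(√213, √218))

Obviously Q(γ) ⊆ Q(√213, √218), and [Q(√213, √218):Q] = 4 (since 213, 218 are distinct squarefree integers > 1 with 46434 not a perfect square). To show equality we compute the minimal polynomial of γ. From γ = √213 + √218: γ^2 = 213 + 2√(46434) + 218 = 431 + 2√(46434), so γ^2 - 431 = 2√(46434); squaring, (γ^2 - 431)^2 = 4·46434, i.e. γ^4 - 862γ^2 + 185761 - 185736 = 0, i.e. γ^4 - 862γ^2 + 25 = 0. So γ is a root of x^4 - 862x^2 + 25. This polynomial is irreducible over Q: it has no rational root (each ±√213 ± √218 is irrational), and any factorization into two quadratics over Q would force √(46434) ∈ Q (pairing opposite roots) or √213, √218 ∈ Q (other pairings), all impossible. Hence [Q(γ):Q] = 4 = [Q(√213, √218):Q], so Q(γ) = Q(√213, √218).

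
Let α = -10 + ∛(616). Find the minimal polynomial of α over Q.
m_α(x) = x^3 + 30x^2 + 300x + 384

Set β = α + 10 = ∛(616), so β^3 = 616. Then (α + 10)^3 - 616 = 0, i.e. α is a root of g(x) = (x + 10)^3 - 616 = x^3 + 30x^2 + 300x + 384. Since g(x) = h(x + 10) where h(x) = x^3 - 616, and h is irreducible over Q (because 616 is not a perfect cube, so h has no rational root, and a monic cubic with no rational root is irreducible), g is also irreducible (irreducibility is preserved under the substitution x → x + 10). Hence m_α(x) = x^3 + 30x^2 + 300x + 384.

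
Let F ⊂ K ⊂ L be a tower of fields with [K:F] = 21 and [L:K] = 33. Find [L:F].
[L:F] = 693

The tower law says that for any tower of field extensions F ⊂ K ⊂ L with finite degrees, [L:F] = [L:K] · [K:F]. Here this gives [L:F] = 33 · 21 = 693.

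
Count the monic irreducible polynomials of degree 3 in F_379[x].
There are 18146520 monic irreducible polynomials of degree 3 over F_379

Each element of F_{379^3} that lies in no proper subfield is a root of exactly one monic irreducible of degree 3 over F_379, and each such polynomial has 3 distinct roots in F_{379^3}. By Möbius inversion the count is N_379(3) = (1/3) Σ_{d|3} μ(3/d) · 379^d = (1/3)(μ(3)·379^1 + μ(1)·379^3) = 54439560/3 = 18146520.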